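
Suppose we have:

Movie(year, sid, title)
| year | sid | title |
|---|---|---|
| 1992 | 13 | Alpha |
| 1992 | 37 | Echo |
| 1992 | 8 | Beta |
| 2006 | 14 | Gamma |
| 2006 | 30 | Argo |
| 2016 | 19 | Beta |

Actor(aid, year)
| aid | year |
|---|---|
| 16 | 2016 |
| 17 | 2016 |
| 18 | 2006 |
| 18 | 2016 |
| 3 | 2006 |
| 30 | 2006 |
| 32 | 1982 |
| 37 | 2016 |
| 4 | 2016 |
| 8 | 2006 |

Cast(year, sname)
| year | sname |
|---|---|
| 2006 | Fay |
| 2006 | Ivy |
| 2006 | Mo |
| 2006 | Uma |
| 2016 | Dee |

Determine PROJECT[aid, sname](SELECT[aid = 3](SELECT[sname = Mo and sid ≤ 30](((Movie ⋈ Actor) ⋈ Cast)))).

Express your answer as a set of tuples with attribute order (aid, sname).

Joining Movie and Actor on year yields {(2006, 14, Gamma, 18), (2006, 14, Gamma, 3), (2006, 14, Gamma, 30), (2006, 14, Gamma, 8), (2006, 30, Argo, 18), (2006, 30, Argo, 3), (2006, 30, Argo, 30), (2006, 30, Argo, 8), (2016, 19, Beta, 16), (2016, 19, Beta, 17), (2016, 19, Beta, 18), (2016, 19, Beta, 37), (2016, 19, Beta, 4)}.
Joining (Movie ⋈ Actor) and Cast on year yields {(2006, 14, Gamma, 18, Fay), (2006, 14, Gamma, 18, Ivy), (2006, 14, Gamma, 18, Mo), (2006, 14, Gamma, 18, Uma), (2006, 14, Gamma, 3, Fay), (2006, 14, Gamma, 3, Ivy), (2006, 14, Gamma, 3, Mo), (2006, 14, Gamma, 3, Uma), (2006, 14, Gamma, 30, Fay), (2006, 14, Gamma, 30, Ivy), (2006, 14, Gamma, 30, Mo), (2006, 14, Gamma, 30, Uma), (2006, 14, Gamma, 8, Fay), (2006, 14, Gamma, 8, Ivy), (2006, 14, Gamma, 8, Mo), (2006, 14, Gamma, 8, Uma), (2006, 30, Argo, 18, Fay), (2006, 30, Argo, 18, Ivy), (2006, 30, Argo, 18, Mo), (2006, 30, Argo, 18, Uma), (2006, 30, Argo, 3, Fay), (2006, 30, Argo, 3, Ivy), (2006, 30, Argo, 3, Mo), (2006, 30, Argo, 3, Uma), (2006, 30, Argo, 30, Fay), (2006, 30, Argo, 30, Ivy), (2006, 30, Argo, 30, Mo), (2006, 30, Argo, 30, Uma), (2006, 30, Argo, 8, Fay), (2006, 30, Argo, 8, Ivy), (2006, 30, Argo, 8, Mo), (2006, 30, Argo, 8, Uma), (2016, 19, Beta, 16, Dee), (2016, 19, Beta, 17, Dee), (2016, 19, Beta, 18, Dee), (2016, 19, Beta, 37, Dee), (2016, 19, Beta, 4, Dee)}.
Apply σ_{sname = Mo and sid ≤ 30}; surviving tuples: {(2006, 14, Gamma, 18, Mo), (2006, 14, Gamma, 3, Mo), (2006, 14, Gamma, 30, Mo), (2006, 14, Gamma, 8, Mo), (2006, 30, Argo, 18, Mo), (2006, 30, Argo, 3, Mo), (2006, 30, Argo, 30, Mo), (2006, 30, Argo, 8, Mo)}
Apply σ_{aid = 3}; surviving tuples: {(2006, 14, Gamma, 3, Mo), (2006, 30, Argo, 3, Mo)}
π[aid, sname]: project onto (aid, sname) (1 duplicate(s) eliminated) → {(3, Mo)}

{(3, Mo)}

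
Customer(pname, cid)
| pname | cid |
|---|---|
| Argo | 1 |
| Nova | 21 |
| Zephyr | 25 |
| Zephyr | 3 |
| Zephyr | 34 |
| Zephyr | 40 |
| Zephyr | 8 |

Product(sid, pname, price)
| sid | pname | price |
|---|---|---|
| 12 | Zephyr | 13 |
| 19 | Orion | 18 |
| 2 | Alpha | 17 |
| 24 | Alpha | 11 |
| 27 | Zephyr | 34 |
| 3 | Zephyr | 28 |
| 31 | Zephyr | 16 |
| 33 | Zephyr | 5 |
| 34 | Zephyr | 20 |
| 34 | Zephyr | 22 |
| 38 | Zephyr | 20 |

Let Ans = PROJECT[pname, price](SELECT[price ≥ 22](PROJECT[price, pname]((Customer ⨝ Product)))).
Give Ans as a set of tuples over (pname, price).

Customer ⋈ Product (natural join on pname): {(Zephyr, 25, 12, 13), (Zephyr, 25, 27, 34), (Zephyr, 25, 3, 28), (Zephyr, 25, 31, 16), (Zephyr, 25, 33, 5), (Zephyr, 25, 34, 20), (Zephyr, 25, 34, 22), (Zephyr, 25, 38, 20), (Zephyr, 3, 12, 13), (Zephyr, 3, 27, 34), (Zephyr, 3, 3, 28), (Zephyr, 3, 31, 16), (Zephyr, 3, 33, 5), (Zephyr, 3, 34, 20), (Zephyr, 3, 34, 22), (Zephyr, 3, 38, 20), (Zephyr, 34, 12, 13), (Zephyr, 34, 27, 34), (Zephyr, 34, 3, 28), (Zephyr, 34, 31, 16), (Zephyr, 34, 33, 5), (Zephyr, 34, 34, 20), (Zephyr, 34, 34, 22), (Zephyr, 34, 38, 20), (Zephyr, 40, 12, 13), (Zephyr, 40, 27, 34), (Zephyr, 40, 3, 28), (Zephyr, 40, 31, 16), (Zephyr, 40, 33, 5), (Zephyr, 40, 34, 20), (Zephyr, 40, 34, 22), (Zephyr, 40, 38, 20), (Zephyr, 8, 12, 13), (Zephyr, 8, 27, 34), (Zephyr, 8, 3, 28), (Zephyr, 8, 31, 16), (Zephyr, 8, 33, 5), (Zephyr, 8, 34, 20), (Zephyr, 8, 34, 22), (Zephyr, 8, 38, 20)}
Keep only column(s) price, pname (33 duplicate(s) eliminated): {(13, Zephyr), (16, Zephyr), (20, Zephyr), (22, Zephyr), (28, Zephyr), (34, Zephyr), (5, Zephyr)}
Apply σ_{price ≥ 22}; surviving tuples: {(22, Zephyr), (28, Zephyr), (34, Zephyr)}
Keep only column(s) pname, price: {(Zephyr, 22), (Zephyr, 28), (Zephyr, 34)}

{(Zephyr, 22), (Zephyr, 28), (Zephyr, 34)}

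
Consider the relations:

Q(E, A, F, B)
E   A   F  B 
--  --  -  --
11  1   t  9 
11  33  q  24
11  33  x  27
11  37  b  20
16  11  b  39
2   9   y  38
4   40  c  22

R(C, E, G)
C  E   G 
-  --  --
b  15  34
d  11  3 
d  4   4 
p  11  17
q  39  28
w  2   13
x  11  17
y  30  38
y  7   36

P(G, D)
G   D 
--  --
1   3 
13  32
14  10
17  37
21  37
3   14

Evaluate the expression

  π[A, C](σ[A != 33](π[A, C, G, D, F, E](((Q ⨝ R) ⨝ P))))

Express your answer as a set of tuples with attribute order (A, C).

Natural join on E: {(11, 1, t, 9, d, 3), (11, 1, t, 9, p, 17), (11, 1, t, 9, x, 17), (11, 33, q, 24, d, 3), (11, 33, q, 24, p, 17), (11, 33, q, 24, x, 17), (11, 33, x, 27, d, 3), (11, 33, x, 27, p, 17), (11, 33, x, 27, x, 17), (11, 37, b, 20, d, 3), (11, 37, b, 20, p, 17), (11, 37, b, 20, x, 17), (2, 9, y, 38, w, 13), (4, 40, c, 22, d, 4)}
Natural join on G: {(11, 1, t, 9, d, 3, 14), (11, 1, t, 9, p, 17, 37), (11, 1, t, 9, x, 17, 37), (11, 33, q, 24, d, 3, 14), (11, 33, q, 24, p, 17, 37), (11, 33, q, 24, x, 17, 37), (11, 33, x, 27, d, 3, 14), (11, 33, x, 27, p, 17, 37), (11, 33, x, 27, x, 17, 37), (11, 37, b, 20, d, 3, 14), (11, 37, b, 20, p, 17, 37), (11, 37, b, 20, x, 17, 37), (2, 9, y, 38, w, 13, 32)}
Projecting to A, C, G, D, F, E: {(1, d, 3, 14, t, 11), (1, p, 17, 37, t, 11), (1, x, 17, 37, t, 11), (33, d, 3, 14, q, 11), (33, d, 3, 14, x, 11), (33, p, 17, 37, q, 11), (33, p, 17, 37, x, 11), (33, x, 17, 37, q, 11), (33, x, 17, 37, x, 11), (37, d, 3, 14, b, 11), (37, p, 17, 37, b, 11), (37, x, 17, 37, b, 11), (9, w, 13, 32, y, 2)}
Selection A != 33: {(1, d, 3, 14, t, 11), (1, p, 17, 37, t, 11), (1, x, 17, 37, t, 11), (37, d, 3, 14, b, 11), (37, p, 17, 37, b, 11), (37, x, 17, 37, b, 11), (9, w, 13, 32, y, 2)}
Projecting to A, C: {(1, d), (1, p), (1, x), (37, d), (37, p), (37, x), (9, w)}

{(1, d), (1, p), (1, x), (37, d), (37, p), (37, x), (9, w)}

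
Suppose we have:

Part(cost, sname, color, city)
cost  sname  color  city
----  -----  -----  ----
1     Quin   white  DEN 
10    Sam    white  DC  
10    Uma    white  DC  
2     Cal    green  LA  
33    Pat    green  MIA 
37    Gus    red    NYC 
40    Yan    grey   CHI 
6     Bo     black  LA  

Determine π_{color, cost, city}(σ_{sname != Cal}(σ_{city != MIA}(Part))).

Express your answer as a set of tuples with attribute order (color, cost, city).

Apply σ_{city != MIA}; surviving tuples: {(1, Quin, white, DEN), (10, Sam, white, DC), (10, Uma, white, DC), (2, Cal, green, LA), (37, Gus, red, NYC), (40, Yan, grey, CHI), (6, Bo, black, LA)}
Apply σ_{sname != Cal}; surviving tuples: {(1, Quin, white, DEN), (10, Sam, white, DC), (10, Uma, white, DC), (37, Gus, red, NYC), (40, Yan, grey, CHI), (6, Bo, black, LA)}
Projecting to color, cost, city (1 duplicate(s) eliminated): {(black, 6, LA), (grey, 40, CHI), (red, 37, NYC), (white, 1, DEN), (white, 10, DC)}

{(black, 6, LA), (grey, 40, CHI), (red, 37, NYC), (white, 1, DEN), (white, 10, DC)}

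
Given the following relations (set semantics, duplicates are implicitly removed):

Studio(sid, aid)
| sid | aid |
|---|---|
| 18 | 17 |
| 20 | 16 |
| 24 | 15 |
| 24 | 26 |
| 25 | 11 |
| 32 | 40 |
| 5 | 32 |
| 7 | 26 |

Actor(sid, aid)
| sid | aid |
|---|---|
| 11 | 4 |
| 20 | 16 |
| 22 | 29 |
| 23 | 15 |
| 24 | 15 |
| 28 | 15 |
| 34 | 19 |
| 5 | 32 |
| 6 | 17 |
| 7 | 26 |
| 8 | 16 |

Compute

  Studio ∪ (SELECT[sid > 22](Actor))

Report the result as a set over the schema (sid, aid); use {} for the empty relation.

{(18, 17), (20, 16), (23, 15), (24, 15), (24, 26), (25, 11), (28, 15), (32, 40), (34, 19), (5, 32), (7, 26)}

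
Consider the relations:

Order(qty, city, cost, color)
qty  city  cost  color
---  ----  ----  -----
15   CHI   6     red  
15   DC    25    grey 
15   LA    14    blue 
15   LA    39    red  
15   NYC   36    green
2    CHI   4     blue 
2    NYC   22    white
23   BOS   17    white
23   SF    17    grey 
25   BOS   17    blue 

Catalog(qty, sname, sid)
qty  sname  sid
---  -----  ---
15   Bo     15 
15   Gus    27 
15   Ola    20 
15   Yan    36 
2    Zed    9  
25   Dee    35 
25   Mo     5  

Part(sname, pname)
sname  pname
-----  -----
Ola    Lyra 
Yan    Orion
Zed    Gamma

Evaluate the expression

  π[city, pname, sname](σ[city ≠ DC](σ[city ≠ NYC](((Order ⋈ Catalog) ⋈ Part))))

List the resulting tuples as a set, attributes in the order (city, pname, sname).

Joining Order and Catalog on qty yields {(15, CHI, 6, red, Bo, 15), (15, CHI, 6, red, Gus, 27), (15, CHI, 6, red, Ola, 20), (15, CHI, 6, red, Yan, 36), (15, DC, 25, grey, Bo, 15), (15, DC, 25, grey, Gus, 27), (15, DC, 25, grey, Ola, 20), (15, DC, 25, grey, Yan, 36), (15, LA, 14, blue, Bo, 15), (15, LA, 14, blue, Gus, 27), (15, LA, 14, blue, Ola, 20), (15, LA, 14, blue, Yan, 36), (15, LA, 39, red, Bo, 15), (15, LA, 39, red, Gus, 27), (15, LA, 39, red, Ola, 20), (15, LA, 39, red, Yan, 36), (15, NYC, 36, green, Bo, 15), (15, NYC, 36, green, Gus, 27), (15, NYC, 36, green, Ola, 20), (15, NYC, 36, green, Yan, 36), (2, CHI, 4, blue, Zed, 9), (2, NYC, 22, white, Zed, 9), (25, BOS, 17, blue, Dee, 35), (25, BOS, 17, blue, Mo, 5)}.
Joining (Order ⋈ Catalog) and Part on sname yields {(15, CHI, 6, red, Ola, 20, Lyra), (15, CHI, 6, red, Yan, 36, Orion), (15, DC, 25, grey, Ola, 20, Lyra), (15, DC, 25, grey, Yan, 36, Orion), (15, LA, 14, blue, Ola, 20, Lyra), (15, LA, 14, blue, Yan, 36, Orion), (15, LA, 39, red, Ola, 20, Lyra), (15, LA, 39, red, Yan, 36, Orion), (15, NYC, 36, green, Ola, 20, Lyra), (15, NYC, 36, green, Yan, 36, Orion), (2, CHI, 4, blue, Zed, 9, Gamma), (2, NYC, 22, white, Zed, 9, Gamma)}.
Apply σ_{city ≠ NYC}; surviving tuples: {(15, CHI, 6, red, Ola, 20, Lyra), (15, CHI, 6, red, Yan, 36, Orion), (15, DC, 25, grey, Ola, 20, Lyra), (15, DC, 25, grey, Yan, 36, Orion), (15, LA, 14, blue, Ola, 20, Lyra), (15, LA, 14, blue, Yan, 36, Orion), (15, LA, 39, red, Ola, 20, Lyra), (15, LA, 39, red, Yan, 36, Orion), (2, CHI, 4, blue, Zed, 9, Gamma)}
Apply σ_{city ≠ DC}; surviving tuples: {(15, CHI, 6, red, Ola, 20, Lyra), (15, CHI, 6, red, Yan, 36, Orion), (15, LA, 14, blue, Ola, 20, Lyra), (15, LA, 14, blue, Yan, 36, Orion), (15, LA, 39, red, Ola, 20, Lyra), (15, LA, 39, red, Yan, 36, Orion), (2, CHI, 4, blue, Zed, 9, Gamma)}
Keep only column(s) city, pname, sname (2 duplicate(s) eliminated): {(CHI, Gamma, Zed), (CHI, Lyra, Ola), (CHI, Orion, Yan), (LA, Lyra, Ola), (LA, Orion, Yan)}

{(CHI, Gamma, Zed), (CHI, Lyra, Ola), (CHI, Orion, Yan), (LA, Lyra, Ola), (LA, Orion, Yan)}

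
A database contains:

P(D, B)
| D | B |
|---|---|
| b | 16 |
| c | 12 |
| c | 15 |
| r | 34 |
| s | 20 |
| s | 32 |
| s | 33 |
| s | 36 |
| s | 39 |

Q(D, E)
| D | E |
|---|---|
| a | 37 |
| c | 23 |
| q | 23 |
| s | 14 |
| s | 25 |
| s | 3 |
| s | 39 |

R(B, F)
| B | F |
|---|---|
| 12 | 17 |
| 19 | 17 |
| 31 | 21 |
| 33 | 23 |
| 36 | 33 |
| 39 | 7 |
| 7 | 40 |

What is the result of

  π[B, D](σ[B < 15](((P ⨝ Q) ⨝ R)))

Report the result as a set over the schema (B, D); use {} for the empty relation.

Joining P and Q on D yields {(c, 12, 23), (c, 15, 23), (s, 20, 14), (s, 20, 25), (s, 20, 3), (s, 20, 39), (s, 32, 14), (s, 32, 25), (s, 32, 3), (s, 32, 39), (s, 33, 14), (s, 33, 25), (s, 33, 3), (s, 33, 39), (s, 36, 14), (s, 36, 25), (s, 36, 3), (s, 36, 39), (s, 39, 14), (s, 39, 25), (s, 39, 3), (s, 39, 39)}.
Joining (P ⨝ Q) and R on B yields {(c, 12, 23, 17), (s, 33, 14, 23), (s, 33, 25, 23), (s, 33, 3, 23), (s, 33, 39, 23), (s, 36, 14, 33), (s, 36, 25, 33), (s, 36, 3, 33), (s, 36, 39, 33), (s, 39, 14, 7), (s, 39, 25, 7), (s, 39, 3, 7), (s, 39, 39, 7)}.
σ[B < 15]: keep tuples satisfying B < 15 → {(c, 12, 23, 17)}
π_{B, D} gives {(12, c)}.

{(12, c)}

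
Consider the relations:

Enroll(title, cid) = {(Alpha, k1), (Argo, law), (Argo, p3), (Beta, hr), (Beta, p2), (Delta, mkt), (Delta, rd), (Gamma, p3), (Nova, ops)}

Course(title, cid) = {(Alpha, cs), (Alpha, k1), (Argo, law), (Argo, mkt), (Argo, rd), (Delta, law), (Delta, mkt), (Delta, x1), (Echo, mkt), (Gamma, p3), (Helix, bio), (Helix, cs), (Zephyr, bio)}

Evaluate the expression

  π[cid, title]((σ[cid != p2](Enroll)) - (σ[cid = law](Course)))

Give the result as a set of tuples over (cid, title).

{(hr, Beta), (k1, Alpha), (mkt, Delta), (ops, Nova), (p3, Argo), (p3, Gamma), (rd, Delta)}

Selection cid != p2: {(Alpha, k1), (Argo, law), (Argo, p3), (Beta, hr), (Delta, mkt), (Delta, rd), (Gamma, p3), (Nova, ops)}
Selection cid = law: {(Argo, law), (Delta, law)}
Set difference of the two operands is {(Alpha, k1), (Argo, p3), (Beta, hr), (Delta, mkt), (Delta, rd), (Gamma, p3), (Nova, ops)}.
Keep only column(s) cid, title: {(hr, Beta), (k1, Alpha), (mkt, Delta), (ops, Nova), (p3, Argo), (p3, Gamma), (rd, Delta)}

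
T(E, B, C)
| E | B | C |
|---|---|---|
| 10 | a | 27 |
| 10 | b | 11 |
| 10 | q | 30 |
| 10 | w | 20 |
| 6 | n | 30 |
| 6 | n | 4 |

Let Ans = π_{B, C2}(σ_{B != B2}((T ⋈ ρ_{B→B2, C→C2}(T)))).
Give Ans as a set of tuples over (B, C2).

{(a, 11), (a, 20), (a, 30), (b, 20), (b, 27), (b, 30), (q, 11), (q, 20), (q, 27), (w, 11), (w, 27), (w, 30)}

ρ[B→B2, C→C2]: schema becomes (E, B2, C2); tuples unchanged.
Joining T and ρ_{B→B2, C→C2}(T) on E yields {(10, a, 27, a, 27), (10, a, 27, b, 11), (10, a, 27, q, 30), (10, a, 27, w, 20), (10, b, 11, a, 27), (10, b, 11, b, 11), (10, b, 11, q, 30), (10, b, 11, w, 20), (10, q, 30, a, 27), (10, q, 30, b, 11), (10, q, 30, q, 30), (10, q, 30, w, 20), (10, w, 20, a, 27), (10, w, 20, b, 11), (10, w, 20, q, 30), (10, w, 20, w, 20), (6, n, 30, n, 30), (6, n, 30, n, 4), (6, n, 4, n, 30), (6, n, 4, n, 4)}.
Filtering on B != B2 leaves {(10, a, 27, b, 11), (10, a, 27, q, 30), (10, a, 27, w, 20), (10, b, 11, a, 27), (10, b, 11, q, 30), (10, b, 11, w, 20), (10, q, 30, a, 27), (10, q, 30, b, 11), (10, q, 30, w, 20), (10, w, 20, a, 27), (10, w, 20, b, 11), (10, w, 20, q, 30)}.
Projecting to B, C2: {(a, 11), (a, 20), (a, 30), (b, 20), (b, 27), (b, 30), (q, 11), (q, 20), (q, 27), (w, 11), (w, 27), (w, 30)}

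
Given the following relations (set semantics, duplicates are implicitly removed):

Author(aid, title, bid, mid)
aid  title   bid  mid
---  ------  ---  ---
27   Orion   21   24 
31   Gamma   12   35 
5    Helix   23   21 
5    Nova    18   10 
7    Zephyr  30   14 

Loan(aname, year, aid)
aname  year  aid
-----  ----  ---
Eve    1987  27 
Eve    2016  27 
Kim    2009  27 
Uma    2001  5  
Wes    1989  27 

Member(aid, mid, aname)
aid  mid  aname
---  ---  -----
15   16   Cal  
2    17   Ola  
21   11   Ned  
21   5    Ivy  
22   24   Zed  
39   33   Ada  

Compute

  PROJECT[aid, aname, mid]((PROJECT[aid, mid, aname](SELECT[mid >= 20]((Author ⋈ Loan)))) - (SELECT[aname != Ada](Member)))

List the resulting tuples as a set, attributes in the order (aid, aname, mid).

Joining Author and Loan on aid yields {(27, Orion, 21, 24, Eve, 1987), (27, Orion, 21, 24, Eve, 2016), (27, Orion, 21, 24, Kim, 2009), (27, Orion, 21, 24, Wes, 1989), (5, Helix, 23, 21, Uma, 2001), (5, Nova, 18, 10, Uma, 2001)}.
Selection mid >= 20: {(27, Orion, 21, 24, Eve, 1987), (27, Orion, 21, 24, Eve, 2016), (27, Orion, 21, 24, Kim, 2009), (27, Orion, 21, 24, Wes, 1989), (5, Helix, 23, 21, Uma, 2001)}
Keep only column(s) aid, mid, aname (1 duplicate(s) eliminated): {(27, 24, Eve), (27, 24, Kim), (27, 24, Wes), (5, 21, Uma)}
Selection aname != Ada: {(15, 16, Cal), (2, 17, Ola), (21, 11, Ned), (21, 5, Ivy), (22, 24, Zed)}
Difference: {(27, 24, Eve), (27, 24, Kim), (27, 24, Wes), (5, 21, Uma)} with {(15, 16, Cal), (2, 17, Ola), (21, 11, Ned), (21, 5, Ivy), (22, 24, Zed)} → {(27, 24, Eve), (27, 24, Kim), (27, 24, Wes), (5, 21, Uma)}
Keep only column(s) aid, aname, mid: {(27, Eve, 24), (27, Kim, 24), (27, Wes, 24), (5, Uma, 21)}

{(27, Eve, 24), (27, Kim, 24), (27, Wes, 24), (5, Uma, 21)}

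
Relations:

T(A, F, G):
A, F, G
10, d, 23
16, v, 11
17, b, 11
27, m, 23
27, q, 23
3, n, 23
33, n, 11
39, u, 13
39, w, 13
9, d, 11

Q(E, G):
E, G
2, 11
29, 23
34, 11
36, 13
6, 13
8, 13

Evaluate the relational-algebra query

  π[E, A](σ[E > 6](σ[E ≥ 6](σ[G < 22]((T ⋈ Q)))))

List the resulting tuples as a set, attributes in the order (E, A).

Joining T and Q on G yields {(10, d, 23, 29), (16, v, 11, 2), (16, v, 11, 34), (17, b, 11, 2), (17, b, 11, 34), (27, m, 23, 29), (27, q, 23, 29), (3, n, 23, 29), (33, n, 11, 2), (33, n, 11, 34), (39, u, 13, 36), (39, u, 13, 6), (39, u, 13, 8), (39, w, 13, 36), (39, w, 13, 6), (39, w, 13, 8), (9, d, 11, 2), (9, d, 11, 34)}.
σ[G < 22]: keep tuples satisfying G < 22 → {(16, v, 11, 2), (16, v, 11, 34), (17, b, 11, 2), (17, b, 11, 34), (33, n, 11, 2), (33, n, 11, 34), (39, u, 13, 36), (39, u, 13, 6), (39, u, 13, 8), (39, w, 13, 36), (39, w, 13, 6), (39, w, 13, 8), (9, d, 11, 2), (9, d, 11, 34)}
σ[E ≥ 6]: keep tuples satisfying E ≥ 6 → {(16, v, 11, 34), (17, b, 11, 34), (33, n, 11, 34), (39, u, 13, 36), (39, u, 13, 6), (39, u, 13, 8), (39, w, 13, 36), (39, w, 13, 6), (39, w, 13, 8), (9, d, 11, 34)}
σ[E > 6]: keep tuples satisfying E > 6 → {(16, v, 11, 34), (17, b, 11, 34), (33, n, 11, 34), (39, u, 13, 36), (39, u, 13, 8), (39, w, 13, 36), (39, w, 13, 8), (9, d, 11, 34)}
Keep only column(s) E, A (2 duplicate(s) eliminated): {(34, 16), (34, 17), (34, 33), (34, 9), (36, 39), (8, 39)}

{(34, 16), (34, 17), (34, 33), (34, 9), (36, 39), (8, 39)}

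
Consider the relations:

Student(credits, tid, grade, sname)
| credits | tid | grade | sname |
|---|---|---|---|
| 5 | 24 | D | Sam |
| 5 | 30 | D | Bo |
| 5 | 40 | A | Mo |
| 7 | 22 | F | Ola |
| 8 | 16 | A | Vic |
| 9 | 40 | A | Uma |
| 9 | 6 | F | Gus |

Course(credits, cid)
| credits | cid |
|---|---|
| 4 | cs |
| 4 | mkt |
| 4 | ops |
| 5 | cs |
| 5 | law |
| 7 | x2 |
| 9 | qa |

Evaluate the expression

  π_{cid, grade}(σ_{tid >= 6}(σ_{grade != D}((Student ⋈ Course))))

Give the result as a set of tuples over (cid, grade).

Natural join on credits: {(5, 24, D, Sam, cs), (5, 24, D, Sam, law), (5, 30, D, Bo, cs), (5, 30, D, Bo, law), (5, 40, A, Mo, cs), (5, 40, A, Mo, law), (7, 22, F, Ola, x2), (9, 40, A, Uma, qa), (9, 6, F, Gus, qa)}
σ[grade != D]: keep tuples satisfying grade != D → {(5, 40, A, Mo, cs), (5, 40, A, Mo, law), (7, 22, F, Ola, x2), (9, 40, A, Uma, qa), (9, 6, F, Gus, qa)}
σ[tid >= 6]: keep tuples satisfying tid >= 6 → {(5, 40, A, Mo, cs), (5, 40, A, Mo, law), (7, 22, F, Ola, x2), (9, 40, A, Uma, qa), (9, 6, F, Gus, qa)}
Projecting to cid, grade: {(cs, A), (law, A), (qa, A), (qa, F), (x2, F)}

{(cs, A), (law, A), (qa, A), (qa, F), (x2, F)}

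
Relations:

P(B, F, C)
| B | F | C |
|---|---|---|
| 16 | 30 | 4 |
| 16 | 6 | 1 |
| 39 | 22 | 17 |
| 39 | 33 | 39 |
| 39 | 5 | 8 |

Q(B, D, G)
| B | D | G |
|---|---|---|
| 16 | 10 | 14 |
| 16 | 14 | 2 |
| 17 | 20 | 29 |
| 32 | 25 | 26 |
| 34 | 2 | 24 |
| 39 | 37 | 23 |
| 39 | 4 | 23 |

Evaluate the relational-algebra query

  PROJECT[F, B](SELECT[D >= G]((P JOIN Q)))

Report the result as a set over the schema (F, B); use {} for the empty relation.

{(22, 39), (30, 16), (33, 39), (5, 39), (6, 16)}

Joining P and Q on B yields {(16, 30, 4, 10, 14), (16, 30, 4, 14, 2), (16, 6, 1, 10, 14), (16, 6, 1, 14, 2), (39, 22, 17, 37, 23), (39, 22, 17, 4, 23), (39, 33, 39, 37, 23), (39, 33, 39, 4, 23), (39, 5, 8, 37, 23), (39, 5, 8, 4, 23)}.
Selection D >= G: {(16, 30, 4, 14, 2), (16, 6, 1, 14, 2), (39, 22, 17, 37, 23), (39, 33, 39, 37, 23), (39, 5, 8, 37, 23)}
Keep only column(s) F, B: {(22, 39), (30, 16), (33, 39), (5, 39), (6, 16)}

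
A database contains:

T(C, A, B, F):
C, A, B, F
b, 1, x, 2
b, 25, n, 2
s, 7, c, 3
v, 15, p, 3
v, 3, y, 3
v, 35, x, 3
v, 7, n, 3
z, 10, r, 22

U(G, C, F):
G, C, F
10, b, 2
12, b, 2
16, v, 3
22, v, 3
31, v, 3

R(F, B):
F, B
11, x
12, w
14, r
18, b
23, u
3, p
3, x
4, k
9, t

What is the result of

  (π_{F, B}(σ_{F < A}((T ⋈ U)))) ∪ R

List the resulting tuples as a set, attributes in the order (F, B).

Joining T and U on C, F yields {(b, 1, x, 2, 10), (b, 1, x, 2, 12), (b, 25, n, 2, 10), (b, 25, n, 2, 12), (v, 15, p, 3, 16), (v, 15, p, 3, 22), (v, 15, p, 3, 31), (v, 3, y, 3, 16), (v, 3, y, 3, 22), (v, 3, y, 3, 31), (v, 35, x, 3, 16), (v, 35, x, 3, 22), (v, 35, x, 3, 31), (v, 7, n, 3, 16), (v, 7, n, 3, 22), (v, 7, n, 3, 31)}.
σ[F < A]: keep tuples satisfying F < A → {(b, 25, n, 2, 10), (b, 25, n, 2, 12), (v, 15, p, 3, 16), (v, 15, p, 3, 22), (v, 15, p, 3, 31), (v, 35, x, 3, 16), (v, 35, x, 3, 22), (v, 35, x, 3, 31), (v, 7, n, 3, 16), (v, 7, n, 3, 22), (v, 7, n, 3, 31)}
Projecting to F, B (7 duplicate(s) eliminated): {(2, n), (3, n), (3, p), (3, x)}
Set union of the two operands is {(11, x), (12, w), (14, r), (18, b), (2, n), (23, u), (3, n), (3, p), (3, x), (4, k), (9, t)}.

{(11, x), (12, w), (14, r), (18, b), (2, n), (23, u), (3, n), (3, p), (3, x), (4, k), (9, t)}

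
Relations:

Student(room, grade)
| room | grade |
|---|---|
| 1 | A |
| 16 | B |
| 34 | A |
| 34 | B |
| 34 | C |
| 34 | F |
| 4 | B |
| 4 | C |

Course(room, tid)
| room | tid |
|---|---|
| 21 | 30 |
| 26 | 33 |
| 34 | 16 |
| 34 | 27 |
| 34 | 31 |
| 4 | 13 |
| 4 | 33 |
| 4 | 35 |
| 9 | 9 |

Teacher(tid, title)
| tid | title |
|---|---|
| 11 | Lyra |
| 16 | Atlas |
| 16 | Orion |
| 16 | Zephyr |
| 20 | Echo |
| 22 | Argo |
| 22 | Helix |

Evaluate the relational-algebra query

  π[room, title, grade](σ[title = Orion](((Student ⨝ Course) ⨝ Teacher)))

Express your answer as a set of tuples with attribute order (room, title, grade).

{(34, Orion, A), (34, Orion, B), (34, Orion, C), (34, Orion, F)}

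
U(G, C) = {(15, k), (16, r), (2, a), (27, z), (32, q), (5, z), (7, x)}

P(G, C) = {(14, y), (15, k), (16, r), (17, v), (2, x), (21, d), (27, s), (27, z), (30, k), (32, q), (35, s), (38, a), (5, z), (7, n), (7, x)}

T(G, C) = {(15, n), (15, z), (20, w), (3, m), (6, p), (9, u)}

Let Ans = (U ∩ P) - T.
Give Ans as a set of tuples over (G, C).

Intersection: {(15, k), (16, r), (2, a), (27, z), (32, q), (5, z), (7, x)} with {(14, y), (15, k), (16, r), (17, v), (2, x), (21, d), (27, s), (27, z), (30, k), (32, q), (35, s), (38, a), (5, z), (7, n), (7, x)} → {(15, k), (16, r), (27, z), (32, q), (5, z), (7, x)}
Difference: {(15, k), (16, r), (27, z), (32, q), (5, z), (7, x)} with {(15, n), (15, z), (20, w), (3, m), (6, p), (9, u)} → {(15, k), (16, r), (27, z), (32, q), (5, z), (7, x)}

{(15, k), (16, r), (27, z), (32, q), (5, z), (7, x)}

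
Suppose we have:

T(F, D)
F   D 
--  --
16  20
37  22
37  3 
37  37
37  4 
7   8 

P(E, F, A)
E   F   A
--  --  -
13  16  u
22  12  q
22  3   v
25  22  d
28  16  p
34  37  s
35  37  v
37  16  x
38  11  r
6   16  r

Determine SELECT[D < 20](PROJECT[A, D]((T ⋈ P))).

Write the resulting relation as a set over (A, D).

Joining T and P on F yields {(16, 20, 13, u), (16, 20, 28, p), (16, 20, 37, x), (16, 20, 6, r), (37, 22, 34, s), (37, 22, 35, v), (37, 3, 34, s), (37, 3, 35, v), (37, 37, 34, s), (37, 37, 35, v), (37, 4, 34, s), (37, 4, 35, v)}.
π_{A, D} gives {(p, 20), (r, 20), (s, 22), (s, 3), (s, 37), (s, 4), (u, 20), (v, 22), (v, 3), (v, 37), (v, 4), (x, 20)}.
Selection D < 20: {(s, 3), (s, 4), (v, 3), (v, 4)}

{(s, 3), (s, 4), (v, 3), (v, 4)}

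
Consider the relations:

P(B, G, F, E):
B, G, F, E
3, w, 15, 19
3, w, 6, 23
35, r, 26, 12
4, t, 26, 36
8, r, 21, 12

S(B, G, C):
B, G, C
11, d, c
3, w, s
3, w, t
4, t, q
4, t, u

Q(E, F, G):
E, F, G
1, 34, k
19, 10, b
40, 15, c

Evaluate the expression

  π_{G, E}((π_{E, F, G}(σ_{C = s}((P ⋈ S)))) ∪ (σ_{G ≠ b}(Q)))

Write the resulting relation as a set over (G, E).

P ⋈ S (natural join on B, G): {(3, w, 15, 19, s), (3, w, 15, 19, t), (3, w, 6, 23, s), (3, w, 6, 23, t), (4, t, 26, 36, q), (4, t, 26, 36, u)}
Filtering on C = s leaves {(3, w, 15, 19, s), (3, w, 6, 23, s)}.
π[E, F, G]: project onto (E, F, G) → {(19, 15, w), (23, 6, w)}
Filtering on G ≠ b leaves {(1, 34, k), (40, 15, c)}.
Union: {(19, 15, w), (23, 6, w)} with {(1, 34, k), (40, 15, c)} → {(1, 34, k), (19, 15, w), (23, 6, w), (40, 15, c)}
π[G, E]: project onto (G, E) → {(c, 40), (k, 1), (w, 19), (w, 23)}

{(c, 40), (k, 1), (w, 19), (w, 23)}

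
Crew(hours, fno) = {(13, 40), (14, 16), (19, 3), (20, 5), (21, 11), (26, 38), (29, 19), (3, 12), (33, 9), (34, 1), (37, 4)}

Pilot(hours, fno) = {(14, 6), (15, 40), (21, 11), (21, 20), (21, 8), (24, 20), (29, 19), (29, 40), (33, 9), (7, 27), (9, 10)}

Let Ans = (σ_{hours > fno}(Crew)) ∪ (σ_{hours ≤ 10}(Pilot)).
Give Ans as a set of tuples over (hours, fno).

σ[hours > fno]: keep tuples satisfying hours > fno → {(19, 3), (20, 5), (21, 11), (29, 19), (33, 9), (34, 1), (37, 4)}
σ[hours ≤ 10]: keep tuples satisfying hours ≤ 10 → {(7, 27), (9, 10)}
Set union of the two operands is {(19, 3), (20, 5), (21, 11), (29, 19), (33, 9), (34, 1), (37, 4), (7, 27), (9, 10)}.

{(19, 3), (20, 5), (21, 11), (29, 19), (33, 9), (34, 1), (37, 4), (7, 27), (9, 10)}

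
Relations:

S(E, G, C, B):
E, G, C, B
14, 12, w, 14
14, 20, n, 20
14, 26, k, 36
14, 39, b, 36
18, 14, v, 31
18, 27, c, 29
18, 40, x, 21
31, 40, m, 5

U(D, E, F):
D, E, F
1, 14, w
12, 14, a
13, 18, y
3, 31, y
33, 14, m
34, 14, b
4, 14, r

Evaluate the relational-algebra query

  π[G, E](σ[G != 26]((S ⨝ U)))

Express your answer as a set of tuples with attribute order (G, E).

{(12, 14), (14, 18), (20, 14), (27, 18), (39, 14), (40, 18), (40, 31)}

Natural join on E: {(14, 12, w, 14, 1, w), (14, 12, w, 14, 12, a), (14, 12, w, 14, 33, m), (14, 12, w, 14, 34, b), (14, 12, w, 14, 4, r), (14, 20, n, 20, 1, w), (14, 20, n, 20, 12, a), (14, 20, n, 20, 33, m), (14, 20, n, 20, 34, b), (14, 20, n, 20, 4, r), (14, 26, k, 36, 1, w), (14, 26, k, 36, 12, a), (14, 26, k, 36, 33, m), (14, 26, k, 36, 34, b), (14, 26, k, 36, 4, r), (14, 39, b, 36, 1, w), (14, 39, b, 36, 12, a), (14, 39, b, 36, 33, m), (14, 39, b, 36, 34, b), (14, 39, b, 36, 4, r), (18, 14, v, 31, 13, y), (18, 27, c, 29, 13, y), (18, 40, x, 21, 13, y), (31, 40, m, 5, 3, y)}
Apply σ_{G != 26}; surviving tuples: {(14, 12, w, 14, 1, w), (14, 12, w, 14, 12, a), (14, 12, w, 14, 33, m), (14, 12, w, 14, 34, b), (14, 12, w, 14, 4, r), (14, 20, n, 20, 1, w), (14, 20, n, 20, 12, a), (14, 20, n, 20, 33, m), (14, 20, n, 20, 34, b), (14, 20, n, 20, 4, r), (14, 39, b, 36, 1, w), (14, 39, b, 36, 12, a), (14, 39, b, 36, 33, m), (14, 39, b, 36, 34, b), (14, 39, b, 36, 4, r), (18, 14, v, 31, 13, y), (18, 27, c, 29, 13, y), (18, 40, x, 21, 13, y), (31, 40, m, 5, 3, y)}
π[G, E]: project onto (G, E) (12 duplicate(s) eliminated) → {(12, 14), (14, 18), (20, 14), (27, 18), (39, 14), (40, 18), (40, 31)}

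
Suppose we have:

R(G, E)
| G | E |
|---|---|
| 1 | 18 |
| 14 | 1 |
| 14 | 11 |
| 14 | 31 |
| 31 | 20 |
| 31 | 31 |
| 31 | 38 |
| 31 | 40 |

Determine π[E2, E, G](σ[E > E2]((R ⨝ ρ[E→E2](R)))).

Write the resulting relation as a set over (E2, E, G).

{(1, 11, 14), (1, 31, 14), (11, 31, 14), (20, 31, 31), (20, 38, 31), (20, 40, 31), (31, 38, 31), (31, 40, 31), (38, 40, 31)}

ρ[E→E2]: schema becomes (G, E2); tuples unchanged.
Natural join on G: {(1, 18, 18), (14, 1, 1), (14, 1, 11), (14, 1, 31), (14, 11, 1), (14, 11, 11), (14, 11, 31), (14, 31, 1), (14, 31, 11), (14, 31, 31), (31, 20, 20), (31, 20, 31), (31, 20, 38), (31, 20, 40), (31, 31, 20), (31, 31, 31), (31, 31, 38), (31, 31, 40), (31, 38, 20), (31, 38, 31), (31, 38, 38), (31, 38, 40), (31, 40, 20), (31, 40, 31), (31, 40, 38), (31, 40, 40)}
σ[E > E2]: keep tuples satisfying E > E2 → {(14, 11, 1), (14, 31, 1), (14, 31, 11), (31, 31, 20), (31, 38, 20), (31, 38, 31), (31, 40, 20), (31, 40, 31), (31, 40, 38)}
π[E2, E, G]: project onto (E2, E, G) → {(1, 11, 14), (1, 31, 14), (11, 31, 14), (20, 31, 31), (20, 38, 31), (20, 40, 31), (31, 38, 31), (31, 40, 31), (38, 40, 31)}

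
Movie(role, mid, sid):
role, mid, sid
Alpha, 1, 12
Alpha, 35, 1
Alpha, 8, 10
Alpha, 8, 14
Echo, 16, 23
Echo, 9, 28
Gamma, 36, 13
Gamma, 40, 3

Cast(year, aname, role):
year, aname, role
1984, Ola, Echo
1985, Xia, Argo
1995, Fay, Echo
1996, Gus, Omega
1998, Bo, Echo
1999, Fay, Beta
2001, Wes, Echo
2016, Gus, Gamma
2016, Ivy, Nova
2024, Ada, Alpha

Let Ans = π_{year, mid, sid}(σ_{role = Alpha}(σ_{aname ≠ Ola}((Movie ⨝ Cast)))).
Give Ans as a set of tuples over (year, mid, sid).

Movie ⋈ Cast (natural join on role): {(Alpha, 1, 12, 2024, Ada), (Alpha, 35, 1, 2024, Ada), (Alpha, 8, 10, 2024, Ada), (Alpha, 8, 14, 2024, Ada), (Echo, 16, 23, 1984, Ola), (Echo, 16, 23, 1995, Fay), (Echo, 16, 23, 1998, Bo), (Echo, 16, 23, 2001, Wes), (Echo, 9, 28, 1984, Ola), (Echo, 9, 28, 1995, Fay), (Echo, 9, 28, 1998, Bo), (Echo, 9, 28, 2001, Wes), (Gamma, 36, 13, 2016, Gus), (Gamma, 40, 3, 2016, Gus)}
Selection aname ≠ Ola: {(Alpha, 1, 12, 2024, Ada), (Alpha, 35, 1, 2024, Ada), (Alpha, 8, 10, 2024, Ada), (Alpha, 8, 14, 2024, Ada), (Echo, 16, 23, 1995, Fay), (Echo, 16, 23, 1998, Bo), (Echo, 16, 23, 2001, Wes), (Echo, 9, 28, 1995, Fay), (Echo, 9, 28, 1998, Bo), (Echo, 9, 28, 2001, Wes), (Gamma, 36, 13, 2016, Gus), (Gamma, 40, 3, 2016, Gus)}
Selection role = Alpha: {(Alpha, 1, 12, 2024, Ada), (Alpha, 35, 1, 2024, Ada), (Alpha, 8, 10, 2024, Ada), (Alpha, 8, 14, 2024, Ada)}
Projecting to year, mid, sid: {(2024, 1, 12), (2024, 35, 1), (2024, 8, 10), (2024, 8, 14)}

{(2024, 1, 12), (2024, 35, 1), (2024, 8, 10), (2024, 8, 14)}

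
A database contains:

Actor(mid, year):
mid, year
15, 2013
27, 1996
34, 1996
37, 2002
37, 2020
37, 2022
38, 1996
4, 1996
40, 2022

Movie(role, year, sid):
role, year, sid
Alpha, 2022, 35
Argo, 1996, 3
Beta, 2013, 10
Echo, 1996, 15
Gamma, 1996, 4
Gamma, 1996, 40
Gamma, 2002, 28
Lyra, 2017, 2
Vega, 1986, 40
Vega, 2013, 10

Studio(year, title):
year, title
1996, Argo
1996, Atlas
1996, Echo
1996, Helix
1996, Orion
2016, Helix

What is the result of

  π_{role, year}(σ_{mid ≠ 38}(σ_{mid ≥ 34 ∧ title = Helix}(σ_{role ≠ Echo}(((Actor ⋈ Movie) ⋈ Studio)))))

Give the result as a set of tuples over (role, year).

{(Argo, 1996), (Gamma, 1996)}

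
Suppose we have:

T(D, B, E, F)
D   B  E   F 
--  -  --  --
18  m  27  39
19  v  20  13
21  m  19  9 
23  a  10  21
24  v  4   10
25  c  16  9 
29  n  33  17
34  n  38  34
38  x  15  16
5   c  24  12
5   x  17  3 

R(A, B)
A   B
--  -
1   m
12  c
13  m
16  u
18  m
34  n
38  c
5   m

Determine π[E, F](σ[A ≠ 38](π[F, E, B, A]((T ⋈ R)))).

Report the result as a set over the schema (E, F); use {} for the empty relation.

Natural join on B: {(18, m, 27, 39, 1), (18, m, 27, 39, 13), (18, m, 27, 39, 18), (18, m, 27, 39, 5), (21, m, 19, 9, 1), (21, m, 19, 9, 13), (21, m, 19, 9, 18), (21, m, 19, 9, 5), (25, c, 16, 9, 12), (25, c, 16, 9, 38), (29, n, 33, 17, 34), (34, n, 38, 34, 34), (5, c, 24, 12, 12), (5, c, 24, 12, 38)}
π[F, E, B, A]: project onto (F, E, B, A) → {(12, 24, c, 12), (12, 24, c, 38), (17, 33, n, 34), (34, 38, n, 34), (39, 27, m, 1), (39, 27, m, 13), (39, 27, m, 18), (39, 27, m, 5), (9, 16, c, 12), (9, 16, c, 38), (9, 19, m, 1), (9, 19, m, 13), (9, 19, m, 18), (9, 19, m, 5)}
Selection A ≠ 38: {(12, 24, c, 12), (17, 33, n, 34), (34, 38, n, 34), (39, 27, m, 1), (39, 27, m, 13), (39, 27, m, 18), (39, 27, m, 5), (9, 16, c, 12), (9, 19, m, 1), (9, 19, m, 13), (9, 19, m, 18), (9, 19, m, 5)}
π[E, F]: project onto (E, F) (6 duplicate(s) eliminated) → {(16, 9), (19, 9), (24, 12), (27, 39), (33, 17), (38, 34)}

{(16, 9), (19, 9), (24, 12), (27, 39), (33, 17), (38, 34)}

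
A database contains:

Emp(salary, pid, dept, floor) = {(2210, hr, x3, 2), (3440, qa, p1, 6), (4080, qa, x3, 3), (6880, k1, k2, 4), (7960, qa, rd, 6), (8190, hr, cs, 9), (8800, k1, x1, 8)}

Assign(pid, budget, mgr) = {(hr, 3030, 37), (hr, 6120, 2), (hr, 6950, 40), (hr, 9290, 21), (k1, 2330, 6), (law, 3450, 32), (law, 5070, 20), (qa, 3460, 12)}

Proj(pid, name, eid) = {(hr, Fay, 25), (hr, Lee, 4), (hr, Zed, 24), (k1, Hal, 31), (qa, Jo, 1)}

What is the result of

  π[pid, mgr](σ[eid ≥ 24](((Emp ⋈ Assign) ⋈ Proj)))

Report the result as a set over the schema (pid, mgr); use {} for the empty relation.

{(hr, 2), (hr, 21), (hr, 37), (hr, 40), (k1, 6)}

Joining Emp and Assign on pid yields {(2210, hr, x3, 2, 3030, 37), (2210, hr, x3, 2, 6120, 2), (2210, hr, x3, 2, 6950, 40), (2210, hr, x3, 2, 9290, 21), (3440, qa, p1, 6, 3460, 12), (4080, qa, x3, 3, 3460, 12), (6880, k1, k2, 4, 2330, 6), (7960, qa, rd, 6, 3460, 12), (8190, hr, cs, 9, 3030, 37), (8190, hr, cs, 9, 6120, 2), (8190, hr, cs, 9, 6950, 40), (8190, hr, cs, 9, 9290, 21), (8800, k1, x1, 8, 2330, 6)}.
Joining (Emp ⋈ Assign) and Proj on pid yields {(2210, hr, x3, 2, 3030, 37, Fay, 25), (2210, hr, x3, 2, 3030, 37, Lee, 4), (2210, hr, x3, 2, 3030, 37, Zed, 24), (2210, hr, x3, 2, 6120, 2, Fay, 25), (2210, hr, x3, 2, 6120, 2, Lee, 4), (2210, hr, x3, 2, 6120, 2, Zed, 24), (2210, hr, x3, 2, 6950, 40, Fay, 25), (2210, hr, x3, 2, 6950, 40, Lee, 4), (2210, hr, x3, 2, 6950, 40, Zed, 24), (2210, hr, x3, 2, 9290, 21, Fay, 25), (2210, hr, x3, 2, 9290, 21, Lee, 4), (2210, hr, x3, 2, 9290, 21, Zed, 24), (3440, qa, p1, 6, 3460, 12, Jo, 1), (4080, qa, x3, 3, 3460, 12, Jo, 1), (6880, k1, k2, 4, 2330, 6, Hal, 31), (7960, qa, rd, 6, 3460, 12, Jo, 1), (8190, hr, cs, 9, 3030, 37, Fay, 25), (8190, hr, cs, 9, 3030, 37, Lee, 4), (8190, hr, cs, 9, 3030, 37, Zed, 24), (8190, hr, cs, 9, 6120, 2, Fay, 25), (8190, hr, cs, 9, 6120, 2, Lee, 4), (8190, hr, cs, 9, 6120, 2, Zed, 24), (8190, hr, cs, 9, 6950, 40, Fay, 25), (8190, hr, cs, 9, 6950, 40, Lee, 4), (8190, hr, cs, 9, 6950, 40, Zed, 24), (8190, hr, cs, 9, 9290, 21, Fay, 25), (8190, hr, cs, 9, 9290, 21, Lee, 4), (8190, hr, cs, 9, 9290, 21, Zed, 24), (8800, k1, x1, 8, 2330, 6, Hal, 31)}.
Selection eid ≥ 24: {(2210, hr, x3, 2, 3030, 37, Fay, 25), (2210, hr, x3, 2, 3030, 37, Zed, 24), (2210, hr, x3, 2, 6120, 2, Fay, 25), (2210, hr, x3, 2, 6120, 2, Zed, 24), (2210, hr, x3, 2, 6950, 40, Fay, 25), (2210, hr, x3, 2, 6950, 40, Zed, 24), (2210, hr, x3, 2, 9290, 21, Fay, 25), (2210, hr, x3, 2, 9290, 21, Zed, 24), (6880, k1, k2, 4, 2330, 6, Hal, 31), (8190, hr, cs, 9, 3030, 37, Fay, 25), (8190, hr, cs, 9, 3030, 37, Zed, 24), (8190, hr, cs, 9, 6120, 2, Fay, 25), (8190, hr, cs, 9, 6120, 2, Zed, 24), (8190, hr, cs, 9, 6950, 40, Fay, 25), (8190, hr, cs, 9, 6950, 40, Zed, 24), (8190, hr, cs, 9, 9290, 21, Fay, 25), (8190, hr, cs, 9, 9290, 21, Zed, 24), (8800, k1, x1, 8, 2330, 6, Hal, 31)}
Projecting to pid, mgr (13 duplicate(s) eliminated): {(hr, 2), (hr, 21), (hr, 37), (hr, 40), (k1, 6)}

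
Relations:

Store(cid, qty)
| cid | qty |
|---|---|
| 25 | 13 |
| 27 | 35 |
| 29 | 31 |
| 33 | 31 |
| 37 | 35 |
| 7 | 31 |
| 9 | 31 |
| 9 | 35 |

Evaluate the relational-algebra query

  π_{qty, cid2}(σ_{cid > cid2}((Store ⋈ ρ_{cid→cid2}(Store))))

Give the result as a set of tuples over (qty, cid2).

ρ[cid→cid2]: schema becomes (cid2, qty); tuples unchanged.
Joining Store and ρ_{cid→cid2}(Store) on qty yields {(25, 13, 25), (27, 35, 27), (27, 35, 37), (27, 35, 9), (29, 31, 29), (29, 31, 33), (29, 31, 7), (29, 31, 9), (33, 31, 29), (33, 31, 33), (33, 31, 7), (33, 31, 9), (37, 35, 27), (37, 35, 37), (37, 35, 9), (7, 31, 29), (7, 31, 33), (7, 31, 7), (7, 31, 9), (9, 31, 29), (9, 31, 33), (9, 31, 7), (9, 31, 9), (9, 35, 27), (9, 35, 37), (9, 35, 9)}.
Apply σ_{cid > cid2}; surviving tuples: {(27, 35, 9), (29, 31, 7), (29, 31, 9), (33, 31, 29), (33, 31, 7), (33, 31, 9), (37, 35, 27), (37, 35, 9), (9, 31, 7)}
Keep only column(s) qty, cid2 (4 duplicate(s) eliminated): {(31, 29), (31, 7), (31, 9), (35, 27), (35, 9)}

{(31, 29), (31, 7), (31, 9), (35, 27), (35, 9)}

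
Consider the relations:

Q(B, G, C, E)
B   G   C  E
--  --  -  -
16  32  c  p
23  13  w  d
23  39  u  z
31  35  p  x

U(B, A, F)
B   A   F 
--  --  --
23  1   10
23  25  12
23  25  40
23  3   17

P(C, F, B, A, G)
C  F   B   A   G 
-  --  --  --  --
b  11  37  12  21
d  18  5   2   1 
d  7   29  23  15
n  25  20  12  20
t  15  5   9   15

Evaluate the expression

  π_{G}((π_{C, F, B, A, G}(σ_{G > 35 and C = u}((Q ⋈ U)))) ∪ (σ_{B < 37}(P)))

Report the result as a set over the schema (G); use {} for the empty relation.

{1, 15, 20, 39}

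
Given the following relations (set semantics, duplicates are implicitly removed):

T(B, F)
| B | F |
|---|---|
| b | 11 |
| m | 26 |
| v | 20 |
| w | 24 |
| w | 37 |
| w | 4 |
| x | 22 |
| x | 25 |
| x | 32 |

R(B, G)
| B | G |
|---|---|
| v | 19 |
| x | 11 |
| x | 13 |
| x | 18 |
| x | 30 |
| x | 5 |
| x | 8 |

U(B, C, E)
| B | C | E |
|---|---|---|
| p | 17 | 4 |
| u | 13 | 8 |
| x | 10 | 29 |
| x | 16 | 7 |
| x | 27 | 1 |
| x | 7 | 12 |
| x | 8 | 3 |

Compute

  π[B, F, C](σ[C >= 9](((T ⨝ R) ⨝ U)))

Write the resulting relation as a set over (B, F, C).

{(x, 22, 10), (x, 22, 16), (x, 22, 27), (x, 25, 10), (x, 25, 16), (x, 25, 27), (x, 32, 10), (x, 32, 16), (x, 32, 27)}

Joining T and R on B yields {(v, 20, 19), (x, 22, 11), (x, 22, 13), (x, 22, 18), (x, 22, 30), (x, 22, 5), (x, 22, 8), (x, 25, 11), (x, 25, 13), (x, 25, 18), (x, 25, 30), (x, 25, 5), (x, 25, 8), (x, 32, 11), (x, 32, 13), (x, 32, 18), (x, 32, 30), (x, 32, 5), (x, 32, 8)}.
Joining (T ⨝ R) and U on B yields {(x, 22, 11, 10, 29), (x, 22, 11, 16, 7), (x, 22, 11, 27, 1), (x, 22, 11, 7, 12), (x, 22, 11, 8, 3), (x, 22, 13, 10, 29), (x, 22, 13, 16, 7), (x, 22, 13, 27, 1), (x, 22, 13, 7, 12), (x, 22, 13, 8, 3), (x, 22, 18, 10, 29), (x, 22, 18, 16, 7), (x, 22, 18, 27, 1), (x, 22, 18, 7, 12), (x, 22, 18, 8, 3), (x, 22, 30, 10, 29), (x, 22, 30, 16, 7), (x, 22, 30, 27, 1), (x, 22, 30, 7, 12), (x, 22, 30, 8, 3), (x, 22, 5, 10, 29), (x, 22, 5, 16, 7), (x, 22, 5, 27, 1), (x, 22, 5, 7, 12), (x, 22, 5, 8, 3), (x, 22, 8, 10, 29), (x, 22, 8, 16, 7), (x, 22, 8, 27, 1), (x, 22, 8, 7, 12), (x, 22, 8, 8, 3), (x, 25, 11, 10, 29), (x, 25, 11, 16, 7), (x, 25, 11, 27, 1), (x, 25, 11, 7, 12), (x, 25, 11, 8, 3), (x, 25, 13, 10, 29), (x, 25, 13, 16, 7), (x, 25, 13, 27, 1), (x, 25, 13, 7, 12), (x, 25, 13, 8, 3), (x, 25, 18, 10, 29), (x, 25, 18, 16, 7), (x, 25, 18, 27, 1), (x, 25, 18, 7, 12), (x, 25, 18, 8, 3), (x, 25, 30, 10, 29), (x, 25, 30, 16, 7), (x, 25, 30, 27, 1), (x, 25, 30, 7, 12), (x, 25, 30, 8, 3), (x, 25, 5, 10, 29), (x, 25, 5, 16, 7), (x, 25, 5, 27, 1), (x, 25, 5, 7, 12), (x, 25, 5, 8, 3), (x, 25, 8, 10, 29), (x, 25, 8, 16, 7), (x, 25, 8, 27, 1), (x, 25, 8, 7, 12), (x, 25, 8, 8, 3), (x, 32, 11, 10, 29), (x, 32, 11, 16, 7), (x, 32, 11, 27, 1), (x, 32, 11, 7, 12), (x, 32, 11, 8, 3), (x, 32, 13, 10, 29), (x, 32, 13, 16, 7), (x, 32, 13, 27, 1), (x, 32, 13, 7, 12), (x, 32, 13, 8, 3), (x, 32, 18, 10, 29), (x, 32, 18, 16, 7), (x, 32, 18, 27, 1), (x, 32, 18, 7, 12), (x, 32, 18, 8, 3), (x, 32, 30, 10, 29), (x, 32, 30, 16, 7), (x, 32, 30, 27, 1), (x, 32, 30, 7, 12), (x, 32, 30, 8, 3), (x, 32, 5, 10, 29), (x, 32, 5, 16, 7), (x, 32, 5, 27, 1), (x, 32, 5, 7, 12), (x, 32, 5, 8, 3), (x, 32, 8, 10, 29), (x, 32, 8, 16, 7), (x, 32, 8, 27, 1), (x, 32, 8, 7, 12), (x, 32, 8, 8, 3)}.
σ[C >= 9]: keep tuples satisfying C >= 9 → {(x, 22, 11, 10, 29), (x, 22, 11, 16, 7), (x, 22, 11, 27, 1), (x, 22, 13, 10, 29), (x, 22, 13, 16, 7), (x, 22, 13, 27, 1), (x, 22, 18, 10, 29), (x, 22, 18, 16, 7), (x, 22, 18, 27, 1), (x, 22, 30, 10, 29), (x, 22, 30, 16, 7), (x, 22, 30, 27, 1), (x, 22, 5, 10, 29), (x, 22, 5, 16, 7), (x, 22, 5, 27, 1), (x, 22, 8, 10, 29), (x, 22, 8, 16, 7), (x, 22, 8, 27, 1), (x, 25, 11, 10, 29), (x, 25, 11, 16, 7), (x, 25, 11, 27, 1), (x, 25, 13, 10, 29), (x, 25, 13, 16, 7), (x, 25, 13, 27, 1), (x, 25, 18, 10, 29), (x, 25, 18, 16, 7), (x, 25, 18, 27, 1), (x, 25, 30, 10, 29), (x, 25, 30, 16, 7), (x, 25, 30, 27, 1), (x, 25, 5, 10, 29), (x, 25, 5, 16, 7), (x, 25, 5, 27, 1), (x, 25, 8, 10, 29), (x, 25, 8, 16, 7), (x, 25, 8, 27, 1), (x, 32, 11, 10, 29), (x, 32, 11, 16, 7), (x, 32, 11, 27, 1), (x, 32, 13, 10, 29), (x, 32, 13, 16, 7), (x, 32, 13, 27, 1), (x, 32, 18, 10, 29), (x, 32, 18, 16, 7), (x, 32, 18, 27, 1), (x, 32, 30, 10, 29), (x, 32, 30, 16, 7), (x, 32, 30, 27, 1), (x, 32, 5, 10, 29), (x, 32, 5, 16, 7), (x, 32, 5, 27, 1), (x, 32, 8, 10, 29), (x, 32, 8, 16, 7), (x, 32, 8, 27, 1)}
π_{B, F, C} gives {(x, 22, 10), (x, 22, 16), (x, 22, 27), (x, 25, 10), (x, 25, 16), (x, 25, 27), (x, 32, 10), (x, 32, 16), (x, 32, 27)} (45 duplicate(s) eliminated).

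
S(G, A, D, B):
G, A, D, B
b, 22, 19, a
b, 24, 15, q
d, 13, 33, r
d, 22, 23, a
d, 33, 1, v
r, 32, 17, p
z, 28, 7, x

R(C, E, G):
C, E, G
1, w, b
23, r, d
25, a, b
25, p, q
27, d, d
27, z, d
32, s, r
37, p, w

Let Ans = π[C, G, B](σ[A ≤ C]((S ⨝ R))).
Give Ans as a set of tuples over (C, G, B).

{(23, d, a), (23, d, r), (25, b, a), (25, b, q), (27, d, a), (27, d, r), (32, r, p)}

Natural join on G: {(b, 22, 19, a, 1, w), (b, 22, 19, a, 25, a), (b, 24, 15, q, 1, w), (b, 24, 15, q, 25, a), (d, 13, 33, r, 23, r), (d, 13, 33, r, 27, d), (d, 13, 33, r, 27, z), (d, 22, 23, a, 23, r), (d, 22, 23, a, 27, d), (d, 22, 23, a, 27, z), (d, 33, 1, v, 23, r), (d, 33, 1, v, 27, d), (d, 33, 1, v, 27, z), (r, 32, 17, p, 32, s)}
σ[A ≤ C]: keep tuples satisfying A ≤ C → {(b, 22, 19, a, 25, a), (b, 24, 15, q, 25, a), (d, 13, 33, r, 23, r), (d, 13, 33, r, 27, d), (d, 13, 33, r, 27, z), (d, 22, 23, a, 23, r), (d, 22, 23, a, 27, d), (d, 22, 23, a, 27, z), (r, 32, 17, p, 32, s)}
π_{C, G, B} gives {(23, d, a), (23, d, r), (25, b, a), (25, b, q), (27, d, a), (27, d, r), (32, r, p)} (2 duplicate(s) eliminated).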